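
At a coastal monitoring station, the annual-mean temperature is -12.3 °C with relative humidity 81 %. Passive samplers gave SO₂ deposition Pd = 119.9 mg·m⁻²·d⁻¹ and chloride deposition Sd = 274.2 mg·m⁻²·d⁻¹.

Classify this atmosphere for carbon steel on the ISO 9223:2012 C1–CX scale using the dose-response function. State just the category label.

carbon steel: f(T) = +0.150·(T−10) [T≤10 °C] = -3.3450
  sulphur-dioxide contribution → 3.8 μm/a
  chloride contribution → 29.34 μm/a
  ⇒ r_corr(carbon steel) = 33.14 μm/a
Category bounds: 25…50 μm/a bracket r_corr ⇒ C3

C3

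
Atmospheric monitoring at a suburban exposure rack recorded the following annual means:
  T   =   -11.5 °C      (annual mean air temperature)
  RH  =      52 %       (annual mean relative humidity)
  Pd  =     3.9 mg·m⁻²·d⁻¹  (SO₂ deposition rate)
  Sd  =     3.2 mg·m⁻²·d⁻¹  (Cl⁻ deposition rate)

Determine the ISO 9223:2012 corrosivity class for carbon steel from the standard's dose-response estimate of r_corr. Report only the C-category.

carbon steel: T≤10 °C ⇒ hinge +0.150·(-11.5−10) = -3.2250
  SO₂ term: 1.77·3.9^0.52·exp(0.02·52-3.2250) = 0.404
  Cl⁻ term: 0.102·3.2^0.62·exp(0.033·52+0.04·-11.5) = 0.7367
  r_corr = 0.404 + 0.7367 = 1.141 μm/a
Category bounds: 0…1.3 μm/a bracket r_corr ⇒ C1

C1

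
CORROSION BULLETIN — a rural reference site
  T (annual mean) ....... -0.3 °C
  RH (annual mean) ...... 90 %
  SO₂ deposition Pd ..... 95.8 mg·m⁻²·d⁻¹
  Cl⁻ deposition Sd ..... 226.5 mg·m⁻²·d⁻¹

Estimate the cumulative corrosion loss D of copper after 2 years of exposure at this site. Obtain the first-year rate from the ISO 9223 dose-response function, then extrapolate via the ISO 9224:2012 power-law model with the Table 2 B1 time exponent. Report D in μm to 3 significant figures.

D(2) = 3.29 μm

copper: T≤10 °C ⇒ hinge +0.126·(-0.3−10) = -1.2978
  Pd branch = 0.0053·Pd^0.26·e^(0.059·RH+f) = 0.9592 μm/a
  Cl⁻ term: 0.01025·226.5^0.27·exp(0.036·90+0.049·-0.3) = 1.115
  r_corr = 0.9592 + 1.115 = 2.074 μm/a
ISO 9224: D(t) = r_corr · t^b with b = 0.667 (copper, B1)
  D(2) = 2.074 × 2^0.667 = 2.074 × 1.588 = 3.294 μm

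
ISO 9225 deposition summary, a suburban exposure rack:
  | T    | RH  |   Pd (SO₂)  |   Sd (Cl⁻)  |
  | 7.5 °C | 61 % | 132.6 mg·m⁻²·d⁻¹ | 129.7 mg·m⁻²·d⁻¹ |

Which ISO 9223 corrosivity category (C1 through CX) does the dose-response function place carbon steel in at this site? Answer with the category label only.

carbon steel: temperature factor f = +0.150·(-2.5) = -0.3750
  Pd branch = 1.77·Pd^0.52·e^(0.02·RH+f) = 52.32 μm/a
  Cl⁻ term: 0.102·129.7^0.62·exp(0.033·61+0.04·7.5) = 21.04
  r_corr = 52.32 + 21.04 = 73.37 μm/a
ISO 9223 Table 2 (carbon steel): 50 < 73.4 ≤ 80 μm/a ⇒ C4

C4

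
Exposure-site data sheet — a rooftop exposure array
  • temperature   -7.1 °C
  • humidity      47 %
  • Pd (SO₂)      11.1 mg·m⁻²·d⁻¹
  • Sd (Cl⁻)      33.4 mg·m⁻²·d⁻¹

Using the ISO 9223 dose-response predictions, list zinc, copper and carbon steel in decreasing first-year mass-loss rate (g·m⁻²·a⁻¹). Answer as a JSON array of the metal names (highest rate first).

zinc: f(T) = +0.038·(T−10) [T≤10 °C] = -0.6498
  sulphur-dioxide contribution → 0.1688 μm/a
  chloride contribution → 0.103 μm/a
  total first-year rate 0.2717 μm/a
  mass loss = 0.2717 μm/a × 7.14 g/cm³ = 1.94 g·m⁻²·a⁻¹
copper: f(T) = +0.126·(T−10) [T≤10 °C] = -2.1546
  sulphur-dioxide contribution → 0.01839 μm/a
  chloride contribution → 0.1014 μm/a
  total first-year rate 0.1198 μm/a
  mass loss = 0.1198 μm/a × 8.96 g/cm³ = 1.073 g·m⁻²·a⁻¹
carbon steel: T≤10 °C ⇒ hinge +0.150·(-7.1−10) = -2.5650
  sulphur-dioxide contribution → 1.218 μm/a
  chloride contribution → 3.188 μm/a
  ⇒ r_corr(carbon steel) = 4.407 μm/a
  mass loss = 4.407 μm/a × 7.85 g/cm³ = 34.59 g·m⁻²·a⁻¹
Ordering by g·m⁻²·a⁻¹: carbon steel (34.6) > zinc (1.94) > copper (1.07)

["carbon steel", "zinc", "copper"]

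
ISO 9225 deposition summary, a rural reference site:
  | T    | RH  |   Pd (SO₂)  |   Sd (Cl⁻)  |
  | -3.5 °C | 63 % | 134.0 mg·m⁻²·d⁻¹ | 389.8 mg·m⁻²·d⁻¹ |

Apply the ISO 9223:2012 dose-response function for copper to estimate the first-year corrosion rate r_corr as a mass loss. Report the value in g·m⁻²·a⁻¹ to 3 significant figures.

copper: T≤10 °C ⇒ hinge +0.126·(-3.5−10) = -1.7010
  sulphur-dioxide contribution → 0.1422 μm/a
  chloride contribution → 0.4176 μm/a
  ⇒ r_corr(copper) = 0.5598 μm/a
Convert to mass loss: 0.5598 μm/a × 8.96 g/cm³ = 5.016 g·m⁻²·a⁻¹

r_corr = 5.02 g·m⁻²·a⁻¹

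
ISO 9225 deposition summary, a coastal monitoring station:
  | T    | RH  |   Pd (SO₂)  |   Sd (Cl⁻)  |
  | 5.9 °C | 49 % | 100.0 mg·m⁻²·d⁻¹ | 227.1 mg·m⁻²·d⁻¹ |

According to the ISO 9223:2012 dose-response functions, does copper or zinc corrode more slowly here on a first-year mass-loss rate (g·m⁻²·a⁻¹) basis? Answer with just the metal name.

copper: f(T) = +0.126·(T−10) [T≤10 °C] = -0.5166
  Pd branch = 0.0053·Pd^0.26·e^(0.059·RH+f) = 0.1886 μm/a
  Sd branch = 0.01025·Sd^0.27·e^(0.036·RH+0.049·T) = 0.3456 μm/a
  sum: 0.1886 + 0.3456 → r_corr = 0.5341 μm/a
  mass loss = 0.5341 μm/a × 8.96 g/cm³ = 4.786 g·m⁻²·a⁻¹
zinc: temperature factor f = +0.038·(-4.1) = -0.1558
  Pd branch = 0.0129·Pd^0.44·e^(0.046·RH+f) = 0.7977 μm/a
  Cl⁻ term: 0.0175·227.1^0.57·exp(0.008·49+0.085·5.9) = 0.9422
  r_corr = 0.7977 + 0.9422 = 1.74 μm/a
  mass loss = 1.74 μm/a × 7.14 g/cm³ = 12.42 g·m⁻²·a⁻¹
Ordering by g·m⁻²·a⁻¹: zinc (12.4) > copper (4.79)

copper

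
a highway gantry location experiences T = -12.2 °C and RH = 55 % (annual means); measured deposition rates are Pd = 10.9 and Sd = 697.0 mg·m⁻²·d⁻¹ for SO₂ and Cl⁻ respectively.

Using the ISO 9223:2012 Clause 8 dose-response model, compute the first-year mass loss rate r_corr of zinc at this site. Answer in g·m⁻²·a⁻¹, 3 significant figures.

r_corr = 4.29 g·m⁻²·a⁻¹

zinc: temperature factor f = +0.038·(-22.2) = -0.8436
  SO₂ term: 0.0129·10.9^0.44·exp(0.046·55-0.8436) = 0.1993
  Sd branch = 0.0175·Sd^0.57·e^(0.008·RH+0.085·T) = 0.4022 μm/a
  r_corr = 0.1993 + 0.4022 = 0.6014 μm/a
Convert to mass loss: 0.6014 μm/a × 7.14 g/cm³ = 4.294 g·m⁻²·a⁻¹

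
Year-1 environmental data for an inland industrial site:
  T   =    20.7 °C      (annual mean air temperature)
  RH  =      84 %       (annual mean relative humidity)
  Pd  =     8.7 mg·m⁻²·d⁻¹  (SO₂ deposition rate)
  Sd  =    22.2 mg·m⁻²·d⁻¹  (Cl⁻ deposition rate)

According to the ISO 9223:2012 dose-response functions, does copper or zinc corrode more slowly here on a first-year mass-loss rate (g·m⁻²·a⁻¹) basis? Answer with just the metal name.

copper: T>10 °C ⇒ hinge -0.080·(20.7−10) = -0.8560
  Pd branch = 0.0053·Pd^0.26·e^(0.059·RH+f) = 0.5613 μm/a
  Cl⁻ term: 0.01025·22.2^0.27·exp(0.036·84+0.049·20.7) = 1.343
  sum: 0.5613 + 1.343 → r_corr = 1.904 μm/a
  mass loss = 1.904 μm/a × 8.96 g/cm³ = 17.06 g·m⁻²·a⁻¹
zinc: T>10 °C ⇒ hinge -0.071·(20.7−10) = -0.7597
  Pd branch = 0.0129·Pd^0.44·e^(0.046·RH+f) = 0.745 μm/a
  Sd branch = 0.0175·Sd^0.57·e^(0.008·RH+0.085·T) = 1.165 μm/a
  sum: 0.745 + 1.165 → r_corr = 1.91 μm/a
  mass loss = 1.91 μm/a × 7.14 g/cm³ = 13.64 g·m⁻²·a⁻¹
Ordering by g·m⁻²·a⁻¹: copper (17.1) > zinc (13.6)

zinc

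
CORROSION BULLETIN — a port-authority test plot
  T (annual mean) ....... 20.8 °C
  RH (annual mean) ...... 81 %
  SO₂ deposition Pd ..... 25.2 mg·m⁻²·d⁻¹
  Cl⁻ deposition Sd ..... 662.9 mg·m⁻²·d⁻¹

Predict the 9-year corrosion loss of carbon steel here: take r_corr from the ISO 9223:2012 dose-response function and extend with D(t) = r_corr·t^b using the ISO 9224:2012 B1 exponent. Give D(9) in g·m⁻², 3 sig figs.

carbon steel: T>10 °C ⇒ hinge -0.054·(20.8−10) = -0.5832
  sulphur-dioxide contribution → 26.73 μm/a
  chloride contribution → 190.6 μm/a
  ⇒ r_corr(carbon steel) = 217.3 μm/a
Long-term exponent b (ISO 9224 Table 2, B1) = 0.523
  D(9) = 217.3 × 9^0.523 = 217.3 × 3.156 = 685.8 μm
  Mass loss = 685.8 μm × 7.85 g/cm³ = 5383 g·m⁻²

D(9) = 5.38e+03 g·m⁻²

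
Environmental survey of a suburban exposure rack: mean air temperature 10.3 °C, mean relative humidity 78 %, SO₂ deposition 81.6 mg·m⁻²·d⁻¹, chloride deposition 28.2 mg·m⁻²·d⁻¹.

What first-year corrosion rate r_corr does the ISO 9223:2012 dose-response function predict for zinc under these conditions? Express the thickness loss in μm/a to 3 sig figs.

zinc: T>10 °C ⇒ hinge -0.071·(10.3−10) = -0.0213
  Pd branch = 0.0129·Pd^0.44·e^(0.046·RH+f) = 3.168 μm/a
  Cl⁻ term: 0.0175·28.2^0.57·exp(0.008·78+0.085·10.3) = 0.5259
  sum: 3.168 + 0.5259 → r_corr = 3.694 μm/a

r_corr = 3.69 μm/a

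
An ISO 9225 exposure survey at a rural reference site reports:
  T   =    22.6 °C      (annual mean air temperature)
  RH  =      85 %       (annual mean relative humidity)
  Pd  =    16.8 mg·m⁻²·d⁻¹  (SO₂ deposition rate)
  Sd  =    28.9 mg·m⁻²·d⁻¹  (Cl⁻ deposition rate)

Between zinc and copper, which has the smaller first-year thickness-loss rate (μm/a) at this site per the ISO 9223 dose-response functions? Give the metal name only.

copper

zinc: f(T) = -0.071·(T−10) [T>10 °C] = -0.8946
  SO₂ term: 0.0129·16.8^0.44·exp(0.046·85-0.8946) = 0.9105
  Cl⁻ term: 0.0175·28.9^0.57·exp(0.008·85+0.085·22.6) = 1.605
  sum: 0.9105 + 1.605 → r_corr = 2.515 μm/a
copper: T>10 °C ⇒ hinge -0.080·(22.6−10) = -1.0080
  SO₂ term: 0.0053·16.8^0.26·exp(0.059·85-1.0080) = 0.6068
  Cl⁻ term: 0.01025·28.9^0.27·exp(0.036·85+0.049·22.6) = 1.641
  r_corr = 0.6068 + 1.641 = 2.248 μm/a
Ordering by μm/a: zinc (2.52) > copper (2.25)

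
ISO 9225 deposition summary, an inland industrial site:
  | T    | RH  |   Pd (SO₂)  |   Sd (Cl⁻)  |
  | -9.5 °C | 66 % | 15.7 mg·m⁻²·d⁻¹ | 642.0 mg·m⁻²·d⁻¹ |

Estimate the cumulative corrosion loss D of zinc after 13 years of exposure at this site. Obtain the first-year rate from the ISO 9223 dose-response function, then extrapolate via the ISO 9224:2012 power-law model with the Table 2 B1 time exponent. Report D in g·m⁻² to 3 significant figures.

zinc: temperature factor f = +0.038·(-19.5) = -0.7410
  Pd branch = 0.0129·Pd^0.44·e^(0.046·RH+f) = 0.43 μm/a
  Cl⁻ term: 0.0175·642.0^0.57·exp(0.008·66+0.085·-9.5) = 0.5272
  r_corr = 0.43 + 0.5272 = 0.9572 μm/a
Long-term exponent b (ISO 9224 Table 2, B1) = 0.813
  D(13) = 0.9572 × 13^0.813 = 0.9572 × 8.047 = 7.703 μm
  Mass loss = 7.703 μm × 7.14 g/cm³ = 55 g·m⁻²

D(13) = 55.0 g·m⁻²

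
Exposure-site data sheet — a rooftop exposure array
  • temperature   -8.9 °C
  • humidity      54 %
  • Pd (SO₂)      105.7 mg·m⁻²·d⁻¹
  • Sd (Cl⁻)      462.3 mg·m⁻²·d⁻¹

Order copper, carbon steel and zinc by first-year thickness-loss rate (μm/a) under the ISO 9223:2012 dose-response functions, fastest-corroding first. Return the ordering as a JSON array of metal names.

["carbon steel", "zinc", "copper"]

copper: T≤10 °C ⇒ hinge +0.126·(-8.9−10) = -2.3814
  SO₂ term: 0.0053·105.7^0.26·exp(0.059·54-2.3814) = 0.03981
  Sd branch = 0.01025·Sd^0.27·e^(0.036·RH+0.049·T) = 0.2427 μm/a
  r_corr = 0.03981 + 0.2427 = 0.2825 μm/a
carbon steel: temperature factor f = +0.150·(-18.9) = -2.8350
  Pd branch = 1.77·Pd^0.52·e^(0.02·RH+f) = 3.454 μm/a
  Cl⁻ term: 0.102·462.3^0.62·exp(0.033·54+0.04·-8.9) = 19.06
  r_corr = 3.454 + 19.06 = 22.52 μm/a
zinc: temperature factor f = +0.038·(-18.9) = -0.7182
  Pd branch = 0.0129·Pd^0.44·e^(0.046·RH+f) = 0.5862 μm/a
  Cl⁻ term: 0.0175·462.3^0.57·exp(0.008·54+0.085·-8.9) = 0.4179
  sum: 0.5862 + 0.4179 → r_corr = 1.004 μm/a
Ordering by μm/a: carbon steel (22.5) > zinc (1) > copper (0.283)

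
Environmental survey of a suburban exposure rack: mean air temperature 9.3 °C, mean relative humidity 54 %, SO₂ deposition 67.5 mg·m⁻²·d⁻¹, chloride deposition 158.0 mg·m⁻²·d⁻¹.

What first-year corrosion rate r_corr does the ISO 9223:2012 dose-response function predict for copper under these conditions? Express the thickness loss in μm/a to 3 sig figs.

copper: f(T) = +0.126·(T−10) [T≤10 °C] = -0.0882
  sulphur-dioxide contribution → 0.351 μm/a
  chloride contribution → 0.4431 μm/a
  total first-year rate 0.7941 μm/a

r_corr = 0.794 μm/a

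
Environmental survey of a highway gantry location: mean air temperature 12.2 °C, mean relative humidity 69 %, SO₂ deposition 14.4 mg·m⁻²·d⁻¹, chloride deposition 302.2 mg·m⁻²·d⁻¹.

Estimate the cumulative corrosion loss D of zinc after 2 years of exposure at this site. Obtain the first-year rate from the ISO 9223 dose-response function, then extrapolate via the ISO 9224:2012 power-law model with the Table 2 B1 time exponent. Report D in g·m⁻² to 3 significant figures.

D(2) = 38.6 g·m⁻²

zinc: f(T) = -0.071·(T−10) [T>10 °C] = -0.1562
  Pd branch = 0.0129·Pd^0.44·e^(0.046·RH+f) = 0.8529 μm/a
  Cl⁻ term: 0.0175·302.2^0.57·exp(0.008·69+0.085·12.2) = 2.223
  r_corr = 0.8529 + 2.223 = 3.076 μm/a
ISO 9224: D(t) = r_corr · t^b with b = 0.813 (zinc, B1)
  D(2) = 3.076 × 2^0.813 = 3.076 × 1.757 = 5.404 μm
  Mass loss = 5.404 μm × 7.14 g/cm³ = 38.58 g·m⁻²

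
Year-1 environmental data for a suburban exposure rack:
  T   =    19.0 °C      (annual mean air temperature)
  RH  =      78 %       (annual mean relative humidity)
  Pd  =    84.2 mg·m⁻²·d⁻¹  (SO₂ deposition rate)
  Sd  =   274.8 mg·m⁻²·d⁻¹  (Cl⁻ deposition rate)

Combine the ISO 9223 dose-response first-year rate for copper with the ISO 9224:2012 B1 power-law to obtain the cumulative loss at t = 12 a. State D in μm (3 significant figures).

D(12) = 14.6 μm

copper: temperature factor f = -0.080·(9.0) = -0.7200
  sulphur-dioxide contribution → 0.8143 μm/a
  chloride contribution → 1.964 μm/a
  ⇒ r_corr(copper) = 2.778 μm/a
Long-term exponent b (ISO 9224 Table 2, B1) = 0.667
  D(12) = 2.778 × 12^0.667 = 2.778 × 5.246 = 14.57 μm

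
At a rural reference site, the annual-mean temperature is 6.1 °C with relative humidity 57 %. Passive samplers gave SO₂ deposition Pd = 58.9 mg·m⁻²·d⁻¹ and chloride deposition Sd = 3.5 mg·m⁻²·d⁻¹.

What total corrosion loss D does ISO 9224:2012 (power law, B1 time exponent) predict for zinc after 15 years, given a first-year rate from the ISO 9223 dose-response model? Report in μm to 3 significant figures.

zinc: T≤10 °C ⇒ hinge +0.038·(6.1−10) = -0.1482
  Pd branch = 0.0129·Pd^0.44·e^(0.046·RH+f) = 0.92 μm/a
  Sd branch = 0.0175·Sd^0.57·e^(0.008·RH+0.085·T) = 0.09471 μm/a
  sum: 0.92 + 0.09471 → r_corr = 1.015 μm/a
Power-law: D(15) = r_corr · 15^0.813
  D(15) = 1.015 × 15^0.813 = 1.015 × 9.04 = 9.173 μm

D(15) = 9.17 μm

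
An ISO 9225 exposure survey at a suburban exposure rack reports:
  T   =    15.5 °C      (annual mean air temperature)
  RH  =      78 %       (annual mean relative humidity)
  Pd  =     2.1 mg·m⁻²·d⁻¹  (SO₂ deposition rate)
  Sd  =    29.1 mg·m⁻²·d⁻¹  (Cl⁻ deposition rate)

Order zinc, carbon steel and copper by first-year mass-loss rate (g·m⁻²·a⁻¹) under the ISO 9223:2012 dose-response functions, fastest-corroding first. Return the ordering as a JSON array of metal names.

["carbon steel", "copper", "zinc"]

zinc: T>10 °C ⇒ hinge -0.071·(15.5−10) = -0.3905
  sulphur-dioxide contribution → 0.4375 μm/a
  chloride contribution → 0.833 μm/a
  total first-year rate 1.271 μm/a
  mass loss = 1.271 μm/a × 7.14 g/cm³ = 9.072 g·m⁻²·a⁻¹
carbon steel: f(T) = -0.054·(T−10) [T>10 °C] = -0.2970
  sulphur-dioxide contribution → 9.205 μm/a
  chloride contribution → 20.11 μm/a
  total first-year rate 29.31 μm/a
  mass loss = 29.31 μm/a × 7.85 g/cm³ = 230.1 g·m⁻²·a⁻¹
copper: T>10 °C ⇒ hinge -0.080·(15.5−10) = -0.4400
  sulphur-dioxide contribution → 0.4127 μm/a
  chloride contribution → 0.9022 μm/a
  ⇒ r_corr(copper) = 1.315 μm/a
  mass loss = 1.315 μm/a × 8.96 g/cm³ = 11.78 g·m⁻²·a⁻¹
Ordering by g·m⁻²·a⁻¹: carbon steel (230) > copper (11.8) > zinc (9.07)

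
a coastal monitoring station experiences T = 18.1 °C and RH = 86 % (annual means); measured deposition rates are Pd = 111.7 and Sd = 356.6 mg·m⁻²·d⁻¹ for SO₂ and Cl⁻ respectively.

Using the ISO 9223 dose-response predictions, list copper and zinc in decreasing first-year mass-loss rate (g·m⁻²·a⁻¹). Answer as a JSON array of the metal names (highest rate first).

copper: temperature factor f = -0.080·(8.1) = -0.6480
  SO₂ term: 0.0053·111.7^0.26·exp(0.059·86-0.6480) = 1.51
  Sd branch = 0.01025·Sd^0.27·e^(0.036·RH+0.049·T) = 2.689 μm/a
  r_corr = 1.51 + 2.689 = 4.199 μm/a
  mass loss = 4.199 μm/a × 8.96 g/cm³ = 37.62 g·m⁻²·a⁻¹
zinc: temperature factor f = -0.071·(8.1) = -0.5751
  Pd branch = 0.0129·Pd^0.44·e^(0.046·RH+f) = 3.02 μm/a
  Cl⁻ term: 0.0175·356.6^0.57·exp(0.008·86+0.085·18.1) = 4.621
  sum: 3.02 + 4.621 → r_corr = 7.641 μm/a
  mass loss = 7.641 μm/a × 7.14 g/cm³ = 54.56 g·m⁻²·a⁻¹
Ordering by g·m⁻²·a⁻¹: zinc (54.6) > copper (37.6)

["zinc", "copper"]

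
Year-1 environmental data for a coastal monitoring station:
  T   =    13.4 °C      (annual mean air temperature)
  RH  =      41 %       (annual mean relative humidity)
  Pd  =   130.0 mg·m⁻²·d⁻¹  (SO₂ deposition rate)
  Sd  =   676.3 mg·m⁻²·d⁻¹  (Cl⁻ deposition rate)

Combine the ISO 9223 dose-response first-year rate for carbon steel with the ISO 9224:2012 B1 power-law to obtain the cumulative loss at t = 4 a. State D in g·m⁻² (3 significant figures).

carbon steel: temperature factor f = -0.054·(3.4) = -0.1836
  SO₂ term: 1.77·130.0^0.52·exp(0.02·41-0.1836) = 42.03
  Cl⁻ term: 0.102·676.3^0.62·exp(0.033·41+0.04·13.4) = 38.34
  sum: 42.03 + 38.34 → r_corr = 80.38 μm/a
Power-law: D(4) = r_corr · 4^0.523
  D(4) = 80.38 × 4^0.523 = 80.38 × 2.065 = 166 μm
  Mass loss = 166 μm × 7.85 g/cm³ = 1303 g·m⁻²

D(4) = 1.30e+03 g·m⁻²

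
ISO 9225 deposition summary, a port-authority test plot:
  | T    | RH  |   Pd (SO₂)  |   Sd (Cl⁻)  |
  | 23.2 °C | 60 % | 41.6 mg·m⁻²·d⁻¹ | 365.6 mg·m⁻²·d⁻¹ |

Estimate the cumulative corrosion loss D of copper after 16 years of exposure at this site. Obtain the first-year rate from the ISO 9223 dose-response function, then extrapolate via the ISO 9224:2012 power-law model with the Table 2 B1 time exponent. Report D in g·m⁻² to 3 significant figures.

D(16) = 87.2 g·m⁻²

copper: temperature factor f = -0.080·(13.2) = -1.0560
  sulphur-dioxide contribution → 0.1675 μm/a
  chloride contribution → 1.363 μm/a
  total first-year rate 1.531 μm/a
ISO 9224: D(t) = r_corr · t^b with b = 0.667 (copper, B1)
  D(16) = 1.531 × 16^0.667 = 1.531 × 6.355 = 9.728 μm
  Mass loss = 9.728 μm × 8.96 g/cm³ = 87.16 g·m⁻²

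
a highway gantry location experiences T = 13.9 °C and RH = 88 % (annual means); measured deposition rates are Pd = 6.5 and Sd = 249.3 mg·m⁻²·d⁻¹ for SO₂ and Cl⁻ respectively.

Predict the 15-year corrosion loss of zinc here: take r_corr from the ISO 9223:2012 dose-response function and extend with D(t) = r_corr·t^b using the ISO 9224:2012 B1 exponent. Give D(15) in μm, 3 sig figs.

zinc: f(T) = -0.071·(T−10) [T>10 °C] = -0.2769
  SO₂ term: 0.0129·6.5^0.44·exp(0.046·88-0.2769) = 1.277
  Cl⁻ term: 0.0175·249.3^0.57·exp(0.008·88+0.085·13.9) = 2.679
  sum: 1.277 + 2.679 → r_corr = 3.956 μm/a
Power-law: D(15) = r_corr · 15^0.813
  D(15) = 3.956 × 15^0.813 = 3.956 × 9.04 = 35.76 μm

D(15) = 35.8 μm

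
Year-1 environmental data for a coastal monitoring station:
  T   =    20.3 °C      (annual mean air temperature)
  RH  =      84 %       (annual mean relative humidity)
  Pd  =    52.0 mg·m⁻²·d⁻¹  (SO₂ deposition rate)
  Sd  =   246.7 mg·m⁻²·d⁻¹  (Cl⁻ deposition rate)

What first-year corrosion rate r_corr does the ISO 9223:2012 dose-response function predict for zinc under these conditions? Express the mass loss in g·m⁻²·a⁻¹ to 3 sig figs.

zinc: T>10 °C ⇒ hinge -0.071·(20.3−10) = -0.7313
  Pd branch = 0.0129·Pd^0.44·e^(0.046·RH+f) = 1.683 μm/a
  Sd branch = 0.0175·Sd^0.57·e^(0.008·RH+0.085·T) = 4.444 μm/a
  sum: 1.683 + 4.444 → r_corr = 6.127 μm/a
Convert to mass loss: 6.127 μm/a × 7.14 g/cm³ = 43.75 g·m⁻²·a⁻¹

r_corr = 43.8 g·m⁻²·a⁻¹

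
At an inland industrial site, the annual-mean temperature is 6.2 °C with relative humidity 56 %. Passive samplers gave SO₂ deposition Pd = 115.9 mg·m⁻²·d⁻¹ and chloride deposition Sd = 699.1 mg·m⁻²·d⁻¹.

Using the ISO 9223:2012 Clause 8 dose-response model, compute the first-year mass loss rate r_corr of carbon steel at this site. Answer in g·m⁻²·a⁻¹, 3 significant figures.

carbon steel: T≤10 °C ⇒ hinge +0.150·(6.2−10) = -0.5700
  sulphur-dioxide contribution → 36.32 μm/a
  chloride contribution → 48.14 μm/a
  total first-year rate 84.46 μm/a
Convert to mass loss: 84.46 μm/a × 7.85 g/cm³ = 663 g·m⁻²·a⁻¹

r_corr = 663 g·m⁻²·a⁻¹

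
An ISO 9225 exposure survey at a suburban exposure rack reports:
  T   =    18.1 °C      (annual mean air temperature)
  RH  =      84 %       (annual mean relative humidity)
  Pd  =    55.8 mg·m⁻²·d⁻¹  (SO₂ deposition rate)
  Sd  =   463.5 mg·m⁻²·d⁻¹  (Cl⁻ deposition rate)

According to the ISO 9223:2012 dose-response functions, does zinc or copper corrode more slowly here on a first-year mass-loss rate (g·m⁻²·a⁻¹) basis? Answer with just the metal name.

zinc: T>10 °C ⇒ hinge -0.071·(18.1−10) = -0.5751
  Pd branch = 0.0129·Pd^0.44·e^(0.046·RH+f) = 2.03 μm/a
  Sd branch = 0.0175·Sd^0.57·e^(0.008·RH+0.085·T) = 5.281 μm/a
  r_corr = 2.03 + 5.281 = 7.311 μm/a
  mass loss = 7.311 μm/a × 7.14 g/cm³ = 52.2 g·m⁻²·a⁻¹
copper: T>10 °C ⇒ hinge -0.080·(18.1−10) = -0.6480
  SO₂ term: 0.0053·55.8^0.26·exp(0.059·84-0.6480) = 1.12
  Sd branch = 0.01025·Sd^0.27·e^(0.036·RH+0.049·T) = 2.686 μm/a
  r_corr = 1.12 + 2.686 = 3.806 μm/a
  mass loss = 3.806 μm/a × 8.96 g/cm³ = 34.1 g·m⁻²·a⁻¹
Ordering by g·m⁻²·a⁻¹: zinc (52.2) > copper (34.1)

copper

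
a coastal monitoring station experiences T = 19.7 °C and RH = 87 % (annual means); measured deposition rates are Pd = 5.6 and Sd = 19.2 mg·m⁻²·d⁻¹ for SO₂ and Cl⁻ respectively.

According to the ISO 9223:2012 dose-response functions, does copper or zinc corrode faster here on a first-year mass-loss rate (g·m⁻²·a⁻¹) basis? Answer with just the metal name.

copper: temperature factor f = -0.080·(9.7) = -0.7760
  SO₂ term: 0.0053·5.6^0.26·exp(0.059·87-0.7760) = 0.6472
  Cl⁻ term: 0.01025·19.2^0.27·exp(0.036·87+0.049·19.7) = 1.37
  sum: 0.6472 + 1.37 → r_corr = 2.017 μm/a
  mass loss = 2.017 μm/a × 8.96 g/cm³ = 18.07 g·m⁻²·a⁻¹
zinc: temperature factor f = -0.071·(9.7) = -0.6887
  SO₂ term: 0.0129·5.6^0.44·exp(0.046·87-0.6887) = 0.7564
  Sd branch = 0.0175·Sd^0.57·e^(0.008·RH+0.085·T) = 1.009 μm/a
  sum: 0.7564 + 1.009 → r_corr = 1.766 μm/a
  mass loss = 1.766 μm/a × 7.14 g/cm³ = 12.61 g·m⁻²·a⁻¹
Ordering by g·m⁻²·a⁻¹: copper (18.1) > zinc (12.6)

copper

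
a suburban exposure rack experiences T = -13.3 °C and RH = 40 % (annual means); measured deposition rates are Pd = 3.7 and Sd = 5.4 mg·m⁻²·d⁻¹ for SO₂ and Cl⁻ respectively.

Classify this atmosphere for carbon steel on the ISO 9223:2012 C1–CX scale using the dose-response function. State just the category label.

carbon steel: temperature factor f = +0.150·(-23.3) = -3.4950
  sulphur-dioxide contribution → 0.2361 μm/a
  chloride contribution → 0.6381 μm/a
  ⇒ r_corr(carbon steel) = 0.8742 μm/a
Category bounds: 0…1.3 μm/a bracket r_corr ⇒ C1

C1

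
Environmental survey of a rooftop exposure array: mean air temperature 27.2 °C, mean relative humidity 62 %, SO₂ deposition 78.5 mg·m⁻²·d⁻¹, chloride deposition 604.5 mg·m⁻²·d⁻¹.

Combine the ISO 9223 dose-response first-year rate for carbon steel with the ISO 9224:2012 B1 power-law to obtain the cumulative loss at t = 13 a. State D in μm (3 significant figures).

carbon steel: f(T) = -0.054·(T−10) [T>10 °C] = -0.9288
  SO₂ term: 1.77·78.5^0.52·exp(0.02·62-0.9288) = 23.36
  Cl⁻ term: 0.102·604.5^0.62·exp(0.033·62+0.04·27.2) = 124.2
  r_corr = 23.36 + 124.2 = 147.6 μm/a
Power-law: D(13) = r_corr · 13^0.523
  D(13) = 147.6 × 13^0.523 = 147.6 × 3.825 = 564.4 μm

D(13) = 564 μm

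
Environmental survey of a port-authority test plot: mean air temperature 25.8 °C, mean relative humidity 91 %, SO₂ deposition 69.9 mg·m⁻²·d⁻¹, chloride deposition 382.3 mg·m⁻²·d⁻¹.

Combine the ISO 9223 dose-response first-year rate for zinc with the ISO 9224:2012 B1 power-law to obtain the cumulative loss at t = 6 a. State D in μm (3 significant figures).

zinc: T>10 °C ⇒ hinge -0.071·(25.8−10) = -1.1218
  SO₂ term: 0.0129·69.9^0.44·exp(0.046·91-1.1218) = 1.79
  Sd branch = 0.0175·Sd^0.57·e^(0.008·RH+0.085·T) = 9.629 μm/a
  r_corr = 1.79 + 9.629 = 11.42 μm/a
ISO 9224: D(t) = r_corr · t^b with b = 0.813 (zinc, B1)
  D(6) = 11.42 × 6^0.813 = 11.42 × 4.292 = 49.01 μm

D(6) = 49.0 μm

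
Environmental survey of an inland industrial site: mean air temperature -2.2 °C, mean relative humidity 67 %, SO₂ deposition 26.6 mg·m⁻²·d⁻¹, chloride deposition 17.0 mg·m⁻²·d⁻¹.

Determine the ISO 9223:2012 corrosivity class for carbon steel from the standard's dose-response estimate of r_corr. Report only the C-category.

C2

carbon steel: T≤10 °C ⇒ hinge +0.150·(-2.2−10) = -1.8300
  Pd branch = 1.77·Pd^0.52·e^(0.02·RH+f) = 5.972 μm/a
  Sd branch = 0.102·Sd^0.62·e^(0.033·RH+0.04·T) = 4.937 μm/a
  sum: 5.972 + 4.937 → r_corr = 10.91 μm/a
10.9 μm/a falls in (1.3, 25] for carbon steel → category C2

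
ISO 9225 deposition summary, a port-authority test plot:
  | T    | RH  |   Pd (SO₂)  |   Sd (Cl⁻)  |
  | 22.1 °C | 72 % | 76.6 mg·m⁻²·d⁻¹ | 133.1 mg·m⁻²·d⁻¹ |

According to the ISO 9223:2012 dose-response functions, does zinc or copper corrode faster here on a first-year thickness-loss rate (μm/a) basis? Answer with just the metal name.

zinc: temperature factor f = -0.071·(12.1) = -0.8591
  SO₂ term: 0.0129·76.6^0.44·exp(0.046·72-0.8591) = 1.011
  Sd branch = 0.0175·Sd^0.57·e^(0.008·RH+0.085·T) = 3.31 μm/a
  r_corr = 1.011 + 3.31 = 4.321 μm/a
copper: temperature factor f = -0.080·(12.1) = -0.9680
  SO₂ term: 0.0053·76.6^0.26·exp(0.059·72-0.9680) = 0.4352
  Sd branch = 0.01025·Sd^0.27·e^(0.036·RH+0.049·T) = 1.514 μm/a
  r_corr = 0.4352 + 1.514 = 1.95 μm/a
Ordering by μm/a: zinc (4.32) > copper (1.95)

zinc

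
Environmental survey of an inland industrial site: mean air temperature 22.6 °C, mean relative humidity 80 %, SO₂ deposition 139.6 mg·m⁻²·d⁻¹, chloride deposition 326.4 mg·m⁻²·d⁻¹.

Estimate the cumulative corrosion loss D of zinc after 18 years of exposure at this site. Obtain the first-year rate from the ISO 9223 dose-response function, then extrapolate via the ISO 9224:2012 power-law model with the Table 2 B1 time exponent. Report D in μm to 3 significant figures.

D(18) = 83.6 μm

zinc: f(T) = -0.071·(T−10) [T>10 °C] = -0.8946
  SO₂ term: 0.0129·139.6^0.44·exp(0.046·80-0.8946) = 1.837
  Cl⁻ term: 0.0175·326.4^0.57·exp(0.008·80+0.085·22.6) = 6.139
  sum: 1.837 + 6.139 → r_corr = 7.976 μm/a
Power-law: D(18) = r_corr · 18^0.813
  D(18) = 7.976 × 18^0.813 = 7.976 × 10.48 = 83.62 μm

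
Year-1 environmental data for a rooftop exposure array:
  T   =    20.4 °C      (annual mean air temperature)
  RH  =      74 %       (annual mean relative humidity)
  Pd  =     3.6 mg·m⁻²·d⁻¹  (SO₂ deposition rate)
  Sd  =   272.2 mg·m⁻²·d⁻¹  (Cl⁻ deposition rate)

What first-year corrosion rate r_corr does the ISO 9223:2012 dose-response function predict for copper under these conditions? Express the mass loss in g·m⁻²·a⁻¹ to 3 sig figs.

r_corr = 18.5 g·m⁻²·a⁻¹

copper: T>10 °C ⇒ hinge -0.080·(20.4−10) = -0.8320
  Pd branch = 0.0053·Pd^0.26·e^(0.059·RH+f) = 0.2533 μm/a
  Cl⁻ term: 0.01025·272.2^0.27·exp(0.036·74+0.049·20.4) = 1.816
  r_corr = 0.2533 + 1.816 = 2.07 μm/a
Convert to mass loss: 2.07 μm/a × 8.96 g/cm³ = 18.55 g·m⁻²·a⁻¹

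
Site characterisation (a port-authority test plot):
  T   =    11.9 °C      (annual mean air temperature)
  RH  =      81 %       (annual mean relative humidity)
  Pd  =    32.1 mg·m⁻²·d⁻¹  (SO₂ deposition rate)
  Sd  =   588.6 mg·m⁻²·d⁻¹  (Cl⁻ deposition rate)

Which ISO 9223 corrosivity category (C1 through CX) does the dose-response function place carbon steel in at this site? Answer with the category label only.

carbon steel: temperature factor f = -0.054·(1.9) = -0.1026
  SO₂ term: 1.77·32.1^0.52·exp(0.02·81-0.1026) = 49.02
  Cl⁻ term: 0.102·588.6^0.62·exp(0.033·81+0.04·11.9) = 124
  sum: 49.02 + 124 → r_corr = 173 μm/a
ISO 9223 Table 2 (carbon steel): 80 < 173 ≤ 200 μm/a ⇒ C5

C5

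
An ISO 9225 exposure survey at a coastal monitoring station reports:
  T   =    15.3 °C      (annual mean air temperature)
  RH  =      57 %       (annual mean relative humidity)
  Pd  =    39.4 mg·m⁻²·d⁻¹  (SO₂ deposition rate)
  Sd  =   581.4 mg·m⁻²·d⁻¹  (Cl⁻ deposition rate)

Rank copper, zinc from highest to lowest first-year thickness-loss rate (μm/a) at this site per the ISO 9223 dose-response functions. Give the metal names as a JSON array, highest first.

copper: temperature factor f = -0.080·(5.3) = -0.4240
  SO₂ term: 0.0053·39.4^0.26·exp(0.059·57-0.4240) = 0.2603
  Cl⁻ term: 0.01025·581.4^0.27·exp(0.036·57+0.049·15.3) = 0.9417
  sum: 0.2603 + 0.9417 → r_corr = 1.202 μm/a
zinc: temperature factor f = -0.071·(5.3) = -0.3763
  SO₂ term: 0.0129·39.4^0.44·exp(0.046·57-0.3763) = 0.6136
  Sd branch = 0.0175·Sd^0.57·e^(0.008·RH+0.085·T) = 3.816 μm/a
  sum: 0.6136 + 3.816 → r_corr = 4.43 μm/a
Ordering by μm/a: zinc (4.43) > copper (1.2)

["zinc", "copper"]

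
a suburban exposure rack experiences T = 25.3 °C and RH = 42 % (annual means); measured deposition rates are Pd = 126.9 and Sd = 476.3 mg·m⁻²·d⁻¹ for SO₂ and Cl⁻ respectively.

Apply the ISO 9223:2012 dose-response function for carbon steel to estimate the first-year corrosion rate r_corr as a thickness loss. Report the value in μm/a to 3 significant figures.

carbon steel: temperature factor f = -0.054·(15.3) = -0.8262
  sulphur-dioxide contribution → 22.27 μm/a
  chloride contribution → 51.32 μm/a
  ⇒ r_corr(carbon steel) = 73.6 μm/a

r_corr = 73.6 μm/a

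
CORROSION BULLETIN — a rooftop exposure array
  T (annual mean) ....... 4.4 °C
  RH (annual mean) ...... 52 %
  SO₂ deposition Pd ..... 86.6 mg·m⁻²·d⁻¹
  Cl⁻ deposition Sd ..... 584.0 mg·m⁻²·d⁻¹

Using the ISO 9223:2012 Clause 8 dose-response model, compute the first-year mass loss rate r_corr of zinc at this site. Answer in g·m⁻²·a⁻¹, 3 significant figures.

zinc: f(T) = +0.038·(T−10) [T≤10 °C] = -0.2128
  sulphur-dioxide contribution → 0.8119 μm/a
  chloride contribution → 1.455 μm/a
  ⇒ r_corr(zinc) = 2.267 μm/a
Convert to mass loss: 2.267 μm/a × 7.14 g/cm³ = 16.19 g·m⁻²·a⁻¹

r_corr = 16.2 g·m⁻²·a⁻¹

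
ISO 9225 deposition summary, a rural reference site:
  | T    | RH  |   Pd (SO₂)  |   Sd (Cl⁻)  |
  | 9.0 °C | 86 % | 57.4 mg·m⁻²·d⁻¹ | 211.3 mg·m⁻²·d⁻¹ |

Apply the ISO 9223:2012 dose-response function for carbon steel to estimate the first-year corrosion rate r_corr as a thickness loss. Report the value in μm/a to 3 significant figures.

r_corr = 139 μm/a

carbon steel: f(T) = +0.150·(T−10) [T≤10 °C] = -0.1500
  Pd branch = 1.77·Pd^0.52·e^(0.02·RH+f) = 69.9 μm/a
  Cl⁻ term: 0.102·211.3^0.62·exp(0.033·86+0.04·9.0) = 69.01
  r_corr = 69.9 + 69.01 = 138.9 μm/a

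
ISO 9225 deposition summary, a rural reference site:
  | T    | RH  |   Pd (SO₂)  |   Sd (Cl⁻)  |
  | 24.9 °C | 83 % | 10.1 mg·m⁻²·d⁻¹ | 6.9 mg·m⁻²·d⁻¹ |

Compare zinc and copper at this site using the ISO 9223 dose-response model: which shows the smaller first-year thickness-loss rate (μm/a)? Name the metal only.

zinc: T>10 °C ⇒ hinge -0.071·(24.9−10) = -1.0579
  SO₂ term: 0.0129·10.1^0.44·exp(0.046·83-1.0579) = 0.5639
  Sd branch = 0.0175·Sd^0.57·e^(0.008·RH+0.085·T) = 0.8487 μm/a
  r_corr = 0.5639 + 0.8487 = 1.413 μm/a
copper: temperature factor f = -0.080·(14.9) = -1.1920
  Pd branch = 0.0053·Pd^0.26·e^(0.059·RH+f) = 0.3931 μm/a
  Sd branch = 0.01025·Sd^0.27·e^(0.036·RH+0.049·T) = 1.161 μm/a
  sum: 0.3931 + 1.161 → r_corr = 1.554 μm/a
Ordering by μm/a: copper (1.55) > zinc (1.41)

zinc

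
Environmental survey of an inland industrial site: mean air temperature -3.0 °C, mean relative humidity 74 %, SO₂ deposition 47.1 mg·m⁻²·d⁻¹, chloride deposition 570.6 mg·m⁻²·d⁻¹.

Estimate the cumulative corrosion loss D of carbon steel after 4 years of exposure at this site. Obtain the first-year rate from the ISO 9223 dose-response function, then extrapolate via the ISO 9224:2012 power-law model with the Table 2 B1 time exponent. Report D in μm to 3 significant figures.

D(4) = 127 μm

carbon steel: f(T) = +0.150·(T−10) [T≤10 °C] = -1.9500
  SO₂ term: 1.77·47.1^0.52·exp(0.02·74-1.9500) = 8.2
  Cl⁻ term: 0.102·570.6^0.62·exp(0.033·74+0.04·-3.0) = 53.21
  sum: 8.2 + 53.21 → r_corr = 61.41 μm/a
Long-term exponent b (ISO 9224 Table 2, B1) = 0.523
  D(4) = 61.41 × 4^0.523 = 61.41 × 2.065 = 126.8 μm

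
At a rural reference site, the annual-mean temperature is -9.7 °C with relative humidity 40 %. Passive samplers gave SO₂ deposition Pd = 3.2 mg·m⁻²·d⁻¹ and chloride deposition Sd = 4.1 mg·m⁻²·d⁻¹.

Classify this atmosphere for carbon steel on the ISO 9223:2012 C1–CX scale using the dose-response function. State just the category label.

carbon steel: T≤10 °C ⇒ hinge +0.150·(-9.7−10) = -2.9550
  sulphur-dioxide contribution → 0.3756 μm/a
  chloride contribution → 0.6213 μm/a
  ⇒ r_corr(carbon steel) = 0.9969 μm/a
ISO 9223 Table 2 (carbon steel): 0 < 0.997 ≤ 1.3 μm/a ⇒ C1

C1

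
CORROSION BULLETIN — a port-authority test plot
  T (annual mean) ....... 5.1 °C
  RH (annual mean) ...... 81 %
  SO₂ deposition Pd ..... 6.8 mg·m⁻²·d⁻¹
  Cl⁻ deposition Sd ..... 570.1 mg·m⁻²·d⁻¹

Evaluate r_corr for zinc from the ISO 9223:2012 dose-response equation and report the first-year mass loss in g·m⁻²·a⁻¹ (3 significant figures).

r_corr = 21.1 g·m⁻²·a⁻¹

zinc: f(T) = +0.038·(T−10) [T≤10 °C] = -0.1862
  Pd branch = 0.0129·Pd^0.44·e^(0.046·RH+f) = 1.033 μm/a
  Cl⁻ term: 0.0175·570.1^0.57·exp(0.008·81+0.085·5.1) = 1.921
  r_corr = 1.033 + 1.921 = 2.955 μm/a
Convert to mass loss: 2.955 μm/a × 7.14 g/cm³ = 21.1 g·m⁻²·a⁻¹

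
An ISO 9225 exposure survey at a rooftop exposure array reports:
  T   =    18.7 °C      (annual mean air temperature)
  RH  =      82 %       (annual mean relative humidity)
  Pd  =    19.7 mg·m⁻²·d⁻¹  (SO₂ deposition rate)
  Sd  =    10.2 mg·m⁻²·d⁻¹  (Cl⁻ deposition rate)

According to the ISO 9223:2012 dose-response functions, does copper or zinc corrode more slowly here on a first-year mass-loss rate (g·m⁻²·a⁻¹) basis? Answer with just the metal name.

copper: temperature factor f = -0.080·(8.7) = -0.6960
  SO₂ term: 0.0053·19.7^0.26·exp(0.059·82-0.6960) = 0.7239
  Sd branch = 0.01025·Sd^0.27·e^(0.036·RH+0.049·T) = 0.9184 μm/a
  r_corr = 0.7239 + 0.9184 = 1.642 μm/a
  mass loss = 1.642 μm/a × 8.96 g/cm³ = 14.72 g·m⁻²·a⁻¹
zinc: f(T) = -0.071·(T−10) [T>10 °C] = -0.6177
  SO₂ term: 0.0129·19.7^0.44·exp(0.046·82-0.6177) = 1.122
  Sd branch = 0.0175·Sd^0.57·e^(0.008·RH+0.085·T) = 0.6211 μm/a
  r_corr = 1.122 + 0.6211 = 1.743 μm/a
  mass loss = 1.743 μm/a × 7.14 g/cm³ = 12.45 g·m⁻²·a⁻¹
Ordering by g·m⁻²·a⁻¹: copper (14.7) > zinc (12.4)

zinc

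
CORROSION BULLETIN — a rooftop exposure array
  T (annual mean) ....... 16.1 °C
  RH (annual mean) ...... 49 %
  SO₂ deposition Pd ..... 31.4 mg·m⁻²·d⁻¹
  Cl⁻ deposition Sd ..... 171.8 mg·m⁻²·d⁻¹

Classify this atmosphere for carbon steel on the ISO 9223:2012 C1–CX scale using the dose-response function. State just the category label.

C3

carbon steel: temperature factor f = -0.054·(6.1) = -0.3294
  SO₂ term: 1.77·31.4^0.52·exp(0.02·49-0.3294) = 20.37
  Sd branch = 0.102·Sd^0.62·e^(0.033·RH+0.04·T) = 23.78 μm/a
  sum: 20.37 + 23.78 → r_corr = 44.15 μm/a
Category bounds: 25…50 μm/a bracket r_corr ⇒ C3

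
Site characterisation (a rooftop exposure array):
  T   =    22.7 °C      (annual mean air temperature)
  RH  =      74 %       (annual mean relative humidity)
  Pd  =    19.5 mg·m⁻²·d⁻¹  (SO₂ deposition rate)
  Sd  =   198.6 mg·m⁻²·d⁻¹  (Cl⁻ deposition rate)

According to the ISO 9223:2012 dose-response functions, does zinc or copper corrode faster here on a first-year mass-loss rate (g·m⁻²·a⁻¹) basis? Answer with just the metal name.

zinc

zinc: T>10 °C ⇒ hinge -0.071·(22.7−10) = -0.9017
  SO₂ term: 0.0129·19.5^0.44·exp(0.046·74-0.9017) = 0.582
  Cl⁻ term: 0.0175·198.6^0.57·exp(0.008·74+0.085·22.7) = 4.446
  r_corr = 0.582 + 4.446 = 5.028 μm/a
  mass loss = 5.028 μm/a × 7.14 g/cm³ = 35.9 g·m⁻²·a⁻¹
copper: temperature factor f = -0.080·(12.7) = -1.0160
  Pd branch = 0.0053·Pd^0.26·e^(0.059·RH+f) = 0.327 μm/a
  Sd branch = 0.01025·Sd^0.27·e^(0.036·RH+0.049·T) = 1.867 μm/a
  sum: 0.327 + 1.867 → r_corr = 2.194 μm/a
  mass loss = 2.194 μm/a × 8.96 g/cm³ = 19.66 g·m⁻²·a⁻¹
Ordering by g·m⁻²·a⁻¹: zinc (35.9) > copper (19.7)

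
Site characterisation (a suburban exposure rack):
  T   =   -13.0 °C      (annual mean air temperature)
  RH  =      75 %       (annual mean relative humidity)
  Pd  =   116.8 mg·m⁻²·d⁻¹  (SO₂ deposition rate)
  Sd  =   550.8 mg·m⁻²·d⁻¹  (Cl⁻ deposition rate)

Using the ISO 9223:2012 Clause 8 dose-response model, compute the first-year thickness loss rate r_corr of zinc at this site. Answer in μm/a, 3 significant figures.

zinc: temperature factor f = +0.038·(-23.0) = -0.8740
  SO₂ term: 0.0129·116.8^0.44·exp(0.046·75-0.8740) = 1.377
  Cl⁻ term: 0.0175·550.8^0.57·exp(0.008·75+0.085·-13.0) = 0.3856
  sum: 1.377 + 0.3856 → r_corr = 1.763 μm/a

r_corr = 1.76 μm/a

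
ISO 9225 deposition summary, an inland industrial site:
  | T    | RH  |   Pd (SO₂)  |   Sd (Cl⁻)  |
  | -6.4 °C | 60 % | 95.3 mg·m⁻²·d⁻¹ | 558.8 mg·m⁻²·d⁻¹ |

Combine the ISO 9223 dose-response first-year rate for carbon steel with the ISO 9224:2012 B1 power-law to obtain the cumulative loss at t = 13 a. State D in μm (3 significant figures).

carbon steel: f(T) = +0.150·(T−10) [T≤10 °C] = -2.4600
  Pd branch = 1.77·Pd^0.52·e^(0.02·RH+f) = 5.369 μm/a
  Sd branch = 0.102·Sd^0.62·e^(0.033·RH+0.04·T) = 28.88 μm/a
  sum: 5.369 + 28.88 → r_corr = 34.25 μm/a
Power-law: D(13) = r_corr · 13^0.523
  D(13) = 34.25 × 13^0.523 = 34.25 × 3.825 = 131 μm

D(13) = 131 μm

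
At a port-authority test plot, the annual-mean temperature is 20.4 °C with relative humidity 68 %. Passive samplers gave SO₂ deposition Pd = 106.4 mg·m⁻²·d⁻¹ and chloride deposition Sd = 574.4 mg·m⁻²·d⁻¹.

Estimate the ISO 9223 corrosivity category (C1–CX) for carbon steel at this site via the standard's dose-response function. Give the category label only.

carbon steel: f(T) = -0.054·(T−10) [T>10 °C] = -0.5616
  SO₂ term: 1.77·106.4^0.52·exp(0.02·68-0.5616) = 44.54
  Sd branch = 0.102·Sd^0.62·e^(0.033·RH+0.04·T) = 111.8 μm/a
  r_corr = 44.54 + 111.8 = 156.3 μm/a
Category bounds: 80…200 μm/a bracket r_corr ⇒ C5

C5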